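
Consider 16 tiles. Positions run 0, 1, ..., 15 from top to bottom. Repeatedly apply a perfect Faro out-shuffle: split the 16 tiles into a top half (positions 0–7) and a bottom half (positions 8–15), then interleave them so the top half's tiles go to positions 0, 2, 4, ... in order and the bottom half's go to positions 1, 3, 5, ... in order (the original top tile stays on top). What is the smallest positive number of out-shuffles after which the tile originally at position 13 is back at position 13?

Follow position 13 under repeated out-shuffles:
13 → 11 → 7 → 14 → 13
It first returns after 4 out-shuffles.

4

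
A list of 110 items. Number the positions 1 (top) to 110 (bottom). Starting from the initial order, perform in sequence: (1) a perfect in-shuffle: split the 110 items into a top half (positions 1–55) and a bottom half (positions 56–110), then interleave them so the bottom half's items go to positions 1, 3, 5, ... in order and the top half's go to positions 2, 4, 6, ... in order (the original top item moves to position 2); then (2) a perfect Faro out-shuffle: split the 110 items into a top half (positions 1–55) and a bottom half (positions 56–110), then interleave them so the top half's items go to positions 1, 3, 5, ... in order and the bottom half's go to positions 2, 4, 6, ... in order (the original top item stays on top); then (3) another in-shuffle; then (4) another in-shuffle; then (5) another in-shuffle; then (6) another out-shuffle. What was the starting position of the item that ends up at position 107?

50

Undo the operations in reverse order, starting from position 107:
  undo op 6 (out-shuffle, from top half): 107 ← 54
  undo op 5 (in-shuffle, from top half): 54 ← 27
  undo op 4 (in-shuffle, from bottom half): 27 ← 69
  undo op 3 (in-shuffle, from bottom half): 69 ← 90
  undo op 2 (out-shuffle, from bottom half): 90 ← 100
  undo op 1 (in-shuffle, from top half): 100 ← 50
So the item at position 107 came from original position 50.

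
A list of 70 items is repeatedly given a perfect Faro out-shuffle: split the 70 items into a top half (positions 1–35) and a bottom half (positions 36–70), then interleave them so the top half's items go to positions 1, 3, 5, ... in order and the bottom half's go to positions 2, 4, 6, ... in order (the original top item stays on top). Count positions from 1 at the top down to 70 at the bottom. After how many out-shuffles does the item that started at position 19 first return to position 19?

Follow position 19 under repeated out-shuffles:
19 → 37 → 4 → 7 → 13 → 25 → 49 → 28 → 55 → 40 → 10 → 19
It first returns after 11 out-shuffles.

11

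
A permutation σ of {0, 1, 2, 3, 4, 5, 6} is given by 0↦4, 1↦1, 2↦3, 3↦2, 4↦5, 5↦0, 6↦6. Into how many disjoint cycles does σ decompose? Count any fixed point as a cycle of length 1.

Cycle decomposition: (0 4 5) (1) (2 3) (6).
4 cycles.

4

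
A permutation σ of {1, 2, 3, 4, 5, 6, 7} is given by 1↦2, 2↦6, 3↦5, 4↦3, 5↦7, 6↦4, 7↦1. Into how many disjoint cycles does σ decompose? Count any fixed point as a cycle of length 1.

1

Cycle decomposition: (1 2 6 4 3 5 7).
1 cycle.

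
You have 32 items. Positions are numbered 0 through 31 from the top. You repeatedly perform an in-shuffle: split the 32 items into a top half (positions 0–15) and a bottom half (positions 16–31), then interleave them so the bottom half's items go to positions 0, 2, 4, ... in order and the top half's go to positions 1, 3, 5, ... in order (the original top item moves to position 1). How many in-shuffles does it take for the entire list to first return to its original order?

10

The in-shuffle permutes the 32 positions with cycle lengths [2, 10, 10, 10].
Every item is home exactly when every cycle has completed a whole number of laps, i.e. after lcm(2, 10) = 10 in-shuffles.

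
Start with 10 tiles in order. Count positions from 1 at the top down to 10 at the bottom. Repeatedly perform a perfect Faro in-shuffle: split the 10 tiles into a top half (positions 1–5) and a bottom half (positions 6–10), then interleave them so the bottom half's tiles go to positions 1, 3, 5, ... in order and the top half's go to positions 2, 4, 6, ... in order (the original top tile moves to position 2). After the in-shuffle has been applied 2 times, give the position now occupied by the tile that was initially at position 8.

10

Track the tile's position through each in-shuffle:
8 → 5 → 10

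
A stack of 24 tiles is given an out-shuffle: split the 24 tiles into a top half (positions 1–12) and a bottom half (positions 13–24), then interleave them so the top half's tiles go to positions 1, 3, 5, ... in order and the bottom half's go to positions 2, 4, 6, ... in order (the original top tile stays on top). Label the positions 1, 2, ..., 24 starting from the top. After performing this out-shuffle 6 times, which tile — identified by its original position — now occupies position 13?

Work backwards from position 13, undoing one out-shuffle at a time:
13 ← 7 ← 4 ← 14 ← 19 ← 10 ← 17
So the tile now at position 13 started at position 17.

17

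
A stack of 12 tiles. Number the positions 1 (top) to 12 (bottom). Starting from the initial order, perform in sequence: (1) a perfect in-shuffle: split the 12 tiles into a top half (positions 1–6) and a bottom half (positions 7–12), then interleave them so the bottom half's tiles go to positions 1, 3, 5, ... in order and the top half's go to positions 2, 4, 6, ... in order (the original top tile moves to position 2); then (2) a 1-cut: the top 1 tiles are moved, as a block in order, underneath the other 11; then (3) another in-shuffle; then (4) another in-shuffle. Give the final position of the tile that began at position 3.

7

Track the tile from position 3 forward through each operation:
  after op 1 (in-shuffle): 3 → 6
  after op 2 (cut 1): 6 → 5
  after op 3 (in-shuffle): 5 → 10
  after op 4 (in-shuffle): 10 → 7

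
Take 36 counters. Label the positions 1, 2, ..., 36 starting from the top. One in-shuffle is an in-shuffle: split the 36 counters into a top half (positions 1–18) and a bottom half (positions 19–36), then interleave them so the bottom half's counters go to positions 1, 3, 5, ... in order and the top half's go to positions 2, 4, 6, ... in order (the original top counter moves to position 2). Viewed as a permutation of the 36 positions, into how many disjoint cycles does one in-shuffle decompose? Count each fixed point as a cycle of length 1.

Trace each unvisited position around until it returns:
(1 2 4 8 16 32 ... len 36)
1 cycle in total.

1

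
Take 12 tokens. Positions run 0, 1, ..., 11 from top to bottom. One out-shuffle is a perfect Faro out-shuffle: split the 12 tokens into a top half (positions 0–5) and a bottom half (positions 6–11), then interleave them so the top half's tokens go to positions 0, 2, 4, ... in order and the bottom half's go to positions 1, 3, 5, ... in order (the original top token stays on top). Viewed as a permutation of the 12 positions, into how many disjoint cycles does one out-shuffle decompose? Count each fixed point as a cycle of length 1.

Trace each unvisited position around until it returns:
(0) (1 2 4 8 5 10 9 7 3 6) (11)
3 cycles in total.

3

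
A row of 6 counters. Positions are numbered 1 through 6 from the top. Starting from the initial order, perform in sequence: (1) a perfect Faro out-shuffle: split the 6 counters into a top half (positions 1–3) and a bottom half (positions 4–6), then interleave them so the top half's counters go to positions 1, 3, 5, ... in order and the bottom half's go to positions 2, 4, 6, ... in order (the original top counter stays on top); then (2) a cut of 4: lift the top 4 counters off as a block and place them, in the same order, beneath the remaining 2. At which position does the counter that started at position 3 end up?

Track the counter from position 3 forward through each operation:
  after op 1 (out-shuffle): 3 → 5
  after op 2 (cut 4): 5 → 1

1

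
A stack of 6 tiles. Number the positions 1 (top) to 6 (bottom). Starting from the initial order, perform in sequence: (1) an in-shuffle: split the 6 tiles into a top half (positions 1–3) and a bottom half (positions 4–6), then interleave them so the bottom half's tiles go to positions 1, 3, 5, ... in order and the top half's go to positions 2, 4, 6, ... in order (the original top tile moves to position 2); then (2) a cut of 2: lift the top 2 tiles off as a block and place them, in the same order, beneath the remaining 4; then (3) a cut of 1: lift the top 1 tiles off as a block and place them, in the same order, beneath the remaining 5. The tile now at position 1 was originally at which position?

Undo the operations in reverse order, starting from position 1:
  undo op 3 (cut 1): 1 ← 2
  undo op 2 (cut 2): 2 ← 4
  undo op 1 (in-shuffle, from top half): 4 ← 2
So the tile at position 1 came from original position 2.

2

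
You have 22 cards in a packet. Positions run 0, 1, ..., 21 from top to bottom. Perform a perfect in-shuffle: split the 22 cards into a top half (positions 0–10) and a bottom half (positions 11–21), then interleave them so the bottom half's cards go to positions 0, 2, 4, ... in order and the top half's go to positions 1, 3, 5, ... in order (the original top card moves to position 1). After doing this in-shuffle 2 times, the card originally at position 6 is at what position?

Track the card's position through each in-shuffle:
6 → 13 → 4

4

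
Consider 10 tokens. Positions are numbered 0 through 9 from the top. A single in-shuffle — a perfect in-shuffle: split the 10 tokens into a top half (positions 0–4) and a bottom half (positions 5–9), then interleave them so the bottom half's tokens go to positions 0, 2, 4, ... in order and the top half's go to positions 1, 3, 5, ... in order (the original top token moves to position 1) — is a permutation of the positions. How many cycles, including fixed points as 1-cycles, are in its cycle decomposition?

Trace each unvisited position around until it returns:
(0 1 3 7 4 9 8 6 2 5)
1 cycle in total.

1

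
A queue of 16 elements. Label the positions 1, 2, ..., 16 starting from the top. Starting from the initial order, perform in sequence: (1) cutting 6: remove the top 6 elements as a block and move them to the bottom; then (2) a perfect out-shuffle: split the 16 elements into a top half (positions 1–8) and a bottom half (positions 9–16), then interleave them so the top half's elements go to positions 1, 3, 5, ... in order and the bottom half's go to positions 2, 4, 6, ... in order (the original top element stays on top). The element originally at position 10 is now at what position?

7

Track the element from position 10 forward through each operation:
  after op 1 (cut 6): 10 → 4
  after op 2 (out-shuffle): 4 → 7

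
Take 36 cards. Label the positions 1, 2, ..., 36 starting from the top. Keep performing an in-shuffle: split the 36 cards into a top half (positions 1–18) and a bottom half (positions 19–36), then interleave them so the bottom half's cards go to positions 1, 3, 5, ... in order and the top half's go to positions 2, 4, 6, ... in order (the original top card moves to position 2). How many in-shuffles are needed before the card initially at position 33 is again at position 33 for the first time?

Follow position 33 under repeated in-shuffles:
33 → 29 → 21 → 5 → 10 → 20 → 3 → 6 → ... → 33 (length 36)
It first returns after 36 in-shuffles.

36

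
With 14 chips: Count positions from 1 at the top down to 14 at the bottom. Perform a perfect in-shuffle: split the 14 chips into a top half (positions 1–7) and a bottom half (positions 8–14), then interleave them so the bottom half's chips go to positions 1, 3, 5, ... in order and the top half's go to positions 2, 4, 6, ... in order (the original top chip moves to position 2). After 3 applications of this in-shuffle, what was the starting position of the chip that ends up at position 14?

13

Work backwards from position 14, undoing one in-shuffle at a time:
14 ← 7 ← 11 ← 13
So the chip now at position 14 started at position 13.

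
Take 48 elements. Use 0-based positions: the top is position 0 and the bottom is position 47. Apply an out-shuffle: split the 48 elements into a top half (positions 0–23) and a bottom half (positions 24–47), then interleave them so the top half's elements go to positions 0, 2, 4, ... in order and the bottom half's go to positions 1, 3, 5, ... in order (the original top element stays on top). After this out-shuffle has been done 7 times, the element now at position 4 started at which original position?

Work backwards from position 4, undoing one out-shuffle at a time:
4 ← 2 ← 1 ← 24 ← 12 ← 6 ← 3 ← 25
So the element now at position 4 started at position 25.

25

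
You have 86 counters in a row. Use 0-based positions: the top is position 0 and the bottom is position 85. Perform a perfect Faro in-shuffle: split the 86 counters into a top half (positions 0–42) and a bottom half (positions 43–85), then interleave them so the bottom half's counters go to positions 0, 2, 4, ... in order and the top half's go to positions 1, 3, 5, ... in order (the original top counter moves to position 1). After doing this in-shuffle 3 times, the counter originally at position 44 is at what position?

Track the counter's position through each in-shuffle:
44 → 2 → 5 → 11

11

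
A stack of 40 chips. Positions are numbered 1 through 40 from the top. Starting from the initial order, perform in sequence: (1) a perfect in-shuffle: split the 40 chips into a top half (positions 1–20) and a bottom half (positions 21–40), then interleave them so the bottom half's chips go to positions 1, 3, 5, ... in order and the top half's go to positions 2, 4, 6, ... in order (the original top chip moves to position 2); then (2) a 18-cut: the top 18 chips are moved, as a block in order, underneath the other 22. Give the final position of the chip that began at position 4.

Track the chip from position 4 forward through each operation:
  after op 1 (in-shuffle): 4 → 8
  after op 2 (cut 18): 8 → 30

30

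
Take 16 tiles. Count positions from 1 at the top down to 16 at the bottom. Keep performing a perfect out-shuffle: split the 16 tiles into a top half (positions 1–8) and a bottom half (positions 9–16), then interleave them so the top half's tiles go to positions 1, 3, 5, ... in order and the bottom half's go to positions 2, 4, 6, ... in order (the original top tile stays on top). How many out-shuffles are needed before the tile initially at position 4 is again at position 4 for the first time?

Follow position 4 under repeated out-shuffles:
4 → 7 → 13 → 10 → 4
It first returns after 4 out-shuffles.

4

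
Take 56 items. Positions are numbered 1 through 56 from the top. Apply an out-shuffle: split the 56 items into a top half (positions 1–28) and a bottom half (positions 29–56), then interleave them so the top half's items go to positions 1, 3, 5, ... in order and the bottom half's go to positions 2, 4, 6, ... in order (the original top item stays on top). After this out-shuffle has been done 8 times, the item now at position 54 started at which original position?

4

Work backwards from position 54, undoing one out-shuffle at a time:
54 ← 55 ← 28 ← 42 ← 49 ← 25 ← 13 ← 7 ← 4
So the item now at position 54 started at position 4.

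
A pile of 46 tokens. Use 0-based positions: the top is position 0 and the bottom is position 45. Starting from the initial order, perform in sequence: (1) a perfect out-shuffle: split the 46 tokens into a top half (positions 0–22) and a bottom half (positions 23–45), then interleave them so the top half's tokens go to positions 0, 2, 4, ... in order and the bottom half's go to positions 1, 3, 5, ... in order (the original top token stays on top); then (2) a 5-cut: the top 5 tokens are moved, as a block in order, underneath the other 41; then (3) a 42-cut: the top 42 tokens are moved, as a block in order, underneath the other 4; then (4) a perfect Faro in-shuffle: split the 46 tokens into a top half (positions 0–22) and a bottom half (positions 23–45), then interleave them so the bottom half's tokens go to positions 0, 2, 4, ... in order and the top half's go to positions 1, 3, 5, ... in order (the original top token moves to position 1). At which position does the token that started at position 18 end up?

24

Track the token from position 18 forward through each operation:
  after op 1 (out-shuffle): 18 → 36
  after op 2 (cut 5): 36 → 31
  after op 3 (cut 42): 31 → 35
  after op 4 (in-shuffle): 35 → 24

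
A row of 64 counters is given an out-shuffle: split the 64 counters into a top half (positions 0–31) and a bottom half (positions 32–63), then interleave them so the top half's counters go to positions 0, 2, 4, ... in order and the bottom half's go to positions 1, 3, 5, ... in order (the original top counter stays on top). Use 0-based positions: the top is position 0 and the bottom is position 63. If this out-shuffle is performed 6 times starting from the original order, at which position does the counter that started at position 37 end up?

37

Track the counter's position through each out-shuffle:
37 → 11 → 22 → 44 → 25 → 50 → 37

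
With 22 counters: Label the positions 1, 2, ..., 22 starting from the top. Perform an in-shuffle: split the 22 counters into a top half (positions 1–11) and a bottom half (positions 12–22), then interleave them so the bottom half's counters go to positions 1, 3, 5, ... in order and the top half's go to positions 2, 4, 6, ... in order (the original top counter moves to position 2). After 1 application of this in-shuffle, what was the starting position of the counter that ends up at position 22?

Work backwards from position 22, undoing one in-shuffle at a time:
22 ← 11
So the counter now at position 22 started at position 11.

11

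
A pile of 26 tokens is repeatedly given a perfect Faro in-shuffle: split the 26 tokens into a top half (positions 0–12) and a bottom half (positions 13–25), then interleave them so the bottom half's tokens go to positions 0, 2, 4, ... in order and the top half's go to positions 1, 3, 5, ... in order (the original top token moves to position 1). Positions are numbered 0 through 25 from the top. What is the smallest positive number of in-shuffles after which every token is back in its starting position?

The in-shuffle permutes the 26 positions with cycle lengths [2, 6, 18].
Every token is home exactly when every cycle has completed a whole number of laps, i.e. after lcm(2, 6, 18) = 18 in-shuffles.

18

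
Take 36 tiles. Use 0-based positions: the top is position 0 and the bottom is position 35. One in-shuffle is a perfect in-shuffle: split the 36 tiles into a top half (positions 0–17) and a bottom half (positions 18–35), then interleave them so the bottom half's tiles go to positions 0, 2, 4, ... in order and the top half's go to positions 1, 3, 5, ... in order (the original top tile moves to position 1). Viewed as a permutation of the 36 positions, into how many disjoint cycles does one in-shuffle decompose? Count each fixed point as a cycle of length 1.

Trace each unvisited position around until it returns:
(0 1 3 7 15 31 ... len 36)
1 cycle in total.

1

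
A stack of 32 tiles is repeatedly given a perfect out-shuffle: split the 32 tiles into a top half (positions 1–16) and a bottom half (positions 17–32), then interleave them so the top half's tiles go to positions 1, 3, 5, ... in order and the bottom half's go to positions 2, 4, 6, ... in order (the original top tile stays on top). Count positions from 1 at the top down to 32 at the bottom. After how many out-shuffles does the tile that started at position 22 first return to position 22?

Follow position 22 under repeated out-shuffles:
22 → 12 → 23 → 14 → 27 → 22
It first returns after 5 out-shuffles.

5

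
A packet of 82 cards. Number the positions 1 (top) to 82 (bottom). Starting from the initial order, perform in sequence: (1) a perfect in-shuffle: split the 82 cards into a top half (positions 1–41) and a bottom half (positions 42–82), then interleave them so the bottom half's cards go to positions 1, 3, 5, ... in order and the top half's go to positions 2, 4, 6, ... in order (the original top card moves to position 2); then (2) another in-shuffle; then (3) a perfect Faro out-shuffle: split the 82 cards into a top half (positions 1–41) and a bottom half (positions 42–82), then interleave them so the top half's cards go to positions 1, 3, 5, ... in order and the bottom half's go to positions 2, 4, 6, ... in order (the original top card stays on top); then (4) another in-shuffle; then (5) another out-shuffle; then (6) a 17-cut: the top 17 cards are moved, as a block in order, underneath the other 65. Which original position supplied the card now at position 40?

38

Undo the operations in reverse order, starting from position 40:
  undo op 6 (cut 17): 40 ← 57
  undo op 5 (out-shuffle, from top half): 57 ← 29
  undo op 4 (in-shuffle, from bottom half): 29 ← 56
  undo op 3 (out-shuffle, from bottom half): 56 ← 69
  undo op 2 (in-shuffle, from bottom half): 69 ← 76
  undo op 1 (in-shuffle, from top half): 76 ← 38
So the card at position 40 came from original position 38.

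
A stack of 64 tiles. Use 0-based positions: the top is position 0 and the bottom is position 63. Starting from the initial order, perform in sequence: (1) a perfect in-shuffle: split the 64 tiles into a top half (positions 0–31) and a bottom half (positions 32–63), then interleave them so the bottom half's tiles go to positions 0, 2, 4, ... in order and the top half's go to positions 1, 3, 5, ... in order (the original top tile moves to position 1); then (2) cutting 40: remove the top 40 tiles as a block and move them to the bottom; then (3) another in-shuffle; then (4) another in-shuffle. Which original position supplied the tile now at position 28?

15

Undo the operations in reverse order, starting from position 28:
  undo op 4 (in-shuffle, from bottom half): 28 ← 46
  undo op 3 (in-shuffle, from bottom half): 46 ← 55
  undo op 2 (cut 40): 55 ← 31
  undo op 1 (in-shuffle, from top half): 31 ← 15
So the tile at position 28 came from original position 15.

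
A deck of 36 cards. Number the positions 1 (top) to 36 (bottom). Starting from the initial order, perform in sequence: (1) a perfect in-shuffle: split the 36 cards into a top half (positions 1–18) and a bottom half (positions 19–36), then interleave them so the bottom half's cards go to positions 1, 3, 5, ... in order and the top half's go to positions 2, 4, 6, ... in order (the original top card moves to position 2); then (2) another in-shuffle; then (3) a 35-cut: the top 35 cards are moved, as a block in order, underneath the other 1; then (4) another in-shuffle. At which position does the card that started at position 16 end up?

19

Track the card from position 16 forward through each operation:
  after op 1 (in-shuffle): 16 → 32
  after op 2 (in-shuffle): 32 → 27
  after op 3 (cut 35): 27 → 28
  after op 4 (in-shuffle): 28 → 19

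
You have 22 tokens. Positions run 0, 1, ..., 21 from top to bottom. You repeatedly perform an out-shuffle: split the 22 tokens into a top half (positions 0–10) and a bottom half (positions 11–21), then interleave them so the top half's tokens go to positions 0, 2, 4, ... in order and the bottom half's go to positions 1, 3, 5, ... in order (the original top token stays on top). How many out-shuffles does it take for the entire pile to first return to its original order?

The out-shuffle permutes the 22 positions with cycle lengths [1, 1, 2, 3, 3, 6, 6].
Every token is home exactly when every cycle has completed a whole number of laps, i.e. after lcm(1, 2, 3, 6) = 6 out-shuffles.

6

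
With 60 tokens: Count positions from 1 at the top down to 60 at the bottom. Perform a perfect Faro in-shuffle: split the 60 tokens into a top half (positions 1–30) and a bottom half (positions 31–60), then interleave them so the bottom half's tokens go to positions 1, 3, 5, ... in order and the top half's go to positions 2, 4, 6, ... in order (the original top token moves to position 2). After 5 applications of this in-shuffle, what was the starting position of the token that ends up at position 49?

53

Work backwards from position 49, undoing one in-shuffle at a time:
49 ← 55 ← 58 ← 29 ← 45 ← 53
So the token now at position 49 started at position 53.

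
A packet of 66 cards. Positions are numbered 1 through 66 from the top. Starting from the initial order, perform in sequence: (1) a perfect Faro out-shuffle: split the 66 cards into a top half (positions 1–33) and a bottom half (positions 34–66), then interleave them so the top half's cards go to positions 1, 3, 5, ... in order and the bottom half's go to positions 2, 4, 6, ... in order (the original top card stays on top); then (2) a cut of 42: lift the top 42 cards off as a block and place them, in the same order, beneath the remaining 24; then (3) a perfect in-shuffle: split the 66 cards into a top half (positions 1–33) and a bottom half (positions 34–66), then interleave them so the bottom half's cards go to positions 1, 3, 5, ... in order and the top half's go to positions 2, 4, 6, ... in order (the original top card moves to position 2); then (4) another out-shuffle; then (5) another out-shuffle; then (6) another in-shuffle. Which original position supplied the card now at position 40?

Undo the operations in reverse order, starting from position 40:
  undo op 6 (in-shuffle, from top half): 40 ← 20
  undo op 5 (out-shuffle, from bottom half): 20 ← 43
  undo op 4 (out-shuffle, from top half): 43 ← 22
  undo op 3 (in-shuffle, from top half): 22 ← 11
  undo op 2 (cut 42): 11 ← 53
  undo op 1 (out-shuffle, from top half): 53 ← 27
So the card at position 40 came from original position 27.

27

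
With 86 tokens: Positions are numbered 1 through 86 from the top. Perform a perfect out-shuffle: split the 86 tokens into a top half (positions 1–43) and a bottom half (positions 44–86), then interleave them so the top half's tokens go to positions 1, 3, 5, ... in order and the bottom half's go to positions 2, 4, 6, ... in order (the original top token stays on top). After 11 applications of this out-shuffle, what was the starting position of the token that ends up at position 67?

73

Work backwards from position 67, undoing one out-shuffle at a time:
67 ← 34 ← 60 ← 73 ← 37 ← 19 ← 10 ← 48 ← 67 ← 34 ← 60 ← 73
So the token now at position 67 started at position 73.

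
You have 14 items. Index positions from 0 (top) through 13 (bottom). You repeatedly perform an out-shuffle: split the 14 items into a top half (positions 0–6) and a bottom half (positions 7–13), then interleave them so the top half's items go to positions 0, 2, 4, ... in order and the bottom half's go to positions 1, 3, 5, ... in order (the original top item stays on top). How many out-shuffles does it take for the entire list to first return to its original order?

12

The out-shuffle permutes the 14 positions with cycle lengths [1, 1, 12].
Every item is home exactly when every cycle has completed a whole number of laps, i.e. after lcm(1, 12) = 12 out-shuffles.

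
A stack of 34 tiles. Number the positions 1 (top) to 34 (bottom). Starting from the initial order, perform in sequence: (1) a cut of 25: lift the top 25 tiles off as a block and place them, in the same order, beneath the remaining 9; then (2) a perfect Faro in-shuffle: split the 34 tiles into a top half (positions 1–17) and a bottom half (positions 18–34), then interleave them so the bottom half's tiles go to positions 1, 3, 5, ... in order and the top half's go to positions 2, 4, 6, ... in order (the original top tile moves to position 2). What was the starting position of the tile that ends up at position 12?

Undo the operations in reverse order, starting from position 12:
  undo op 2 (in-shuffle, from top half): 12 ← 6
  undo op 1 (cut 25): 6 ← 31
So the tile at position 12 came from original position 31.

31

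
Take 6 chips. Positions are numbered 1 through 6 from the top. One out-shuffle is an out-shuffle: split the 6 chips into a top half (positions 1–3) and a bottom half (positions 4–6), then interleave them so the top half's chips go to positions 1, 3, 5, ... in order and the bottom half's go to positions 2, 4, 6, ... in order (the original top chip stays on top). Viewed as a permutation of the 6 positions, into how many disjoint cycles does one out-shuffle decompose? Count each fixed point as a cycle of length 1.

3

Trace each unvisited position around until it returns:
(1) (2 3 5 4) (6)
3 cycles in total.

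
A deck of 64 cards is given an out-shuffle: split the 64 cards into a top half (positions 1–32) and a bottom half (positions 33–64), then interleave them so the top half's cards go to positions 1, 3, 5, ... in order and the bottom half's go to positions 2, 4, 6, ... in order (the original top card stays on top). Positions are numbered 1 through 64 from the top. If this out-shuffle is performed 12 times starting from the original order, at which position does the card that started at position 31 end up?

Track the card's position through each out-shuffle:
31 → 61 → 58 → 52 → 40 → 16 → 31 → 61 → 58 → 52 → 40 → 16 → 31

31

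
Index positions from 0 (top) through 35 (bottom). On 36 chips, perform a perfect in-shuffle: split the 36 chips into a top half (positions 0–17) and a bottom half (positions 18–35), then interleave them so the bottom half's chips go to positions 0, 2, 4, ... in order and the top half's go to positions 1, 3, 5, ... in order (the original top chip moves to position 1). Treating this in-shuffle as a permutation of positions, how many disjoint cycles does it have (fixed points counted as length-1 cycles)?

Trace each unvisited position around until it returns:
(0 1 3 7 15 31 ... len 36)
1 cycle in total.

1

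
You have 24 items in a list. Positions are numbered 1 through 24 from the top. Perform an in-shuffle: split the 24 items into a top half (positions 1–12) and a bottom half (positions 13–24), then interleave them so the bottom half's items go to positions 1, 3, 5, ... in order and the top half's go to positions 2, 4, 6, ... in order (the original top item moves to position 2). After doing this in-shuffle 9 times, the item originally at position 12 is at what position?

Track the item's position through each in-shuffle:
12 → 24 → 23 → 21 → 17 → 9 → 18 → 11 → 22 → 19

19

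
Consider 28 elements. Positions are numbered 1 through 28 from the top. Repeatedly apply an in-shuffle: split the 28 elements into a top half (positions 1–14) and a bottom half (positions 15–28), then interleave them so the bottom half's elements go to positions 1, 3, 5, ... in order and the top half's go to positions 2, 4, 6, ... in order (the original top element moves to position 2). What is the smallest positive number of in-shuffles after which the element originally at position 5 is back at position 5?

28

Follow position 5 under repeated in-shuffles:
5 → 10 → 20 → 11 → 22 → 15 → 1 → 2 → ... → 5 (length 28)
It first returns after 28 in-shuffles.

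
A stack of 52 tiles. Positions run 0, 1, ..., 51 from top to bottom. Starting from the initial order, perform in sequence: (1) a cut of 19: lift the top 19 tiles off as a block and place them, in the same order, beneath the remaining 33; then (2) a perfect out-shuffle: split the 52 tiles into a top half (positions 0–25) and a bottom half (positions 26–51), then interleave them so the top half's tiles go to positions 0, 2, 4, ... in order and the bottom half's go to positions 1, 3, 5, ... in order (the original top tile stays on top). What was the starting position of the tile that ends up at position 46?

42

Undo the operations in reverse order, starting from position 46:
  undo op 2 (out-shuffle, from top half): 46 ← 23
  undo op 1 (cut 19): 23 ← 42
So the tile at position 46 came from original position 42.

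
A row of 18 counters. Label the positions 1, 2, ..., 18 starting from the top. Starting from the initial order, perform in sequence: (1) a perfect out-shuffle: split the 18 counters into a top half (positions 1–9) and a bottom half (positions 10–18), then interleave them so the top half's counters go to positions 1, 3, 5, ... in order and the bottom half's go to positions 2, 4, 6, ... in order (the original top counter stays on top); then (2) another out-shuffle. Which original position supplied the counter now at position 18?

18

Undo the operations in reverse order, starting from position 18:
  undo op 2 (out-shuffle, from bottom half): 18 ← 18
  undo op 1 (out-shuffle, from bottom half): 18 ← 18
So the counter at position 18 came from original position 18.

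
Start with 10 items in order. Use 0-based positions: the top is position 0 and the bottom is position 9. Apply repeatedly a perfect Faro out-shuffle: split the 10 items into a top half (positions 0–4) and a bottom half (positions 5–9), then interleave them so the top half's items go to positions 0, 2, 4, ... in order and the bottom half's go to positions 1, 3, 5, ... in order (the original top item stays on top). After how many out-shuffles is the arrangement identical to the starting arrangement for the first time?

6

The out-shuffle permutes the 10 positions with cycle lengths [1, 1, 2, 6].
Every item is home exactly when every cycle has completed a whole number of laps, i.e. after lcm(1, 2, 6) = 6 out-shuffles.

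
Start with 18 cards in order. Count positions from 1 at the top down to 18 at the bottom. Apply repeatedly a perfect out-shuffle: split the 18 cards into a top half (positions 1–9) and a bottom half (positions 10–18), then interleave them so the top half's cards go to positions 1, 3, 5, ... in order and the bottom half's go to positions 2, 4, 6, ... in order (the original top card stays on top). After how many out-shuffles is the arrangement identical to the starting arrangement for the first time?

The out-shuffle permutes the 18 positions with cycle lengths [1, 1, 8, 8].
Every card is home exactly when every cycle has completed a whole number of laps, i.e. after lcm(1, 8) = 8 out-shuffles.

8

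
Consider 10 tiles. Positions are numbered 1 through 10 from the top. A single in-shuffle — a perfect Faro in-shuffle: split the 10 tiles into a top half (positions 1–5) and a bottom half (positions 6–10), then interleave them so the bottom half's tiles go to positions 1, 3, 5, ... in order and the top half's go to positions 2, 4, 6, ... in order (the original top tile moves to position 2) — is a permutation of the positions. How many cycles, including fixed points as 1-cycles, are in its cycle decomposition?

Trace each unvisited position around until it returns:
(1 2 4 8 5 10 9 7 3 6)
1 cycle in total.

1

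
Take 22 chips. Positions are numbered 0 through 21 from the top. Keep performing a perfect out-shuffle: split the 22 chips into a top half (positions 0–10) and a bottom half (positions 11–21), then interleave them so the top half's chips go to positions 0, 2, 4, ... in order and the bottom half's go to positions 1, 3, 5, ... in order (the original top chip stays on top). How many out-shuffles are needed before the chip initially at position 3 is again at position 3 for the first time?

Follow position 3 under repeated out-shuffles:
3 → 6 → 12 → 3
It first returns after 3 out-shuffles.

3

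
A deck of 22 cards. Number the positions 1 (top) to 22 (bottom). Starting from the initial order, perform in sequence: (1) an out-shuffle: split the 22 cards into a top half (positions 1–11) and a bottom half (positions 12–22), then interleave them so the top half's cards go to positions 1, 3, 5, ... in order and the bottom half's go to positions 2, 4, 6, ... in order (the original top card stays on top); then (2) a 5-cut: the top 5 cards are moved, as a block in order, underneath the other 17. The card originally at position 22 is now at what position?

17

Track the card from position 22 forward through each operation:
  after op 1 (out-shuffle): 22 → 22
  after op 2 (cut 5): 22 → 17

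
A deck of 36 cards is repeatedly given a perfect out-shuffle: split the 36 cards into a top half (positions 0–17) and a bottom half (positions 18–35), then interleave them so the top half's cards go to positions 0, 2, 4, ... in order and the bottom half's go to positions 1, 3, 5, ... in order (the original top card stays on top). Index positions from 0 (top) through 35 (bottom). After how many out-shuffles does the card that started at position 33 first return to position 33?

Follow position 33 under repeated out-shuffles:
33 → 31 → 27 → 19 → 3 → 6 → 12 → 24 → 13 → 26 → 17 → 34 → 33
It first returns after 12 out-shuffles.

12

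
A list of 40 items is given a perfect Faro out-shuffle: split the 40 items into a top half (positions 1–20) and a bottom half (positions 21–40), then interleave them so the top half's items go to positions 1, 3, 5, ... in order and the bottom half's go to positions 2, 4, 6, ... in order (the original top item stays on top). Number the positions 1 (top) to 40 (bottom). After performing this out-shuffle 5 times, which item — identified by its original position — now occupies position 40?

Work backwards from position 40, undoing one out-shuffle at a time:
40 ← 40 ← 40 ← 40 ← 40 ← 40
So the item now at position 40 started at position 40.

40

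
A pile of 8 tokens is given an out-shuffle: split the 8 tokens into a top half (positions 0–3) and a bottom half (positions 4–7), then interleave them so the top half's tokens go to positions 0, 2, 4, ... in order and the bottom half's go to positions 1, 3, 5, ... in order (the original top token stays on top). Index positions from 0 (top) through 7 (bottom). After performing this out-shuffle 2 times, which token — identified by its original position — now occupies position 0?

0

Work backwards from position 0, undoing one out-shuffle at a time:
0 ← 0 ← 0
So the token now at position 0 started at position 0.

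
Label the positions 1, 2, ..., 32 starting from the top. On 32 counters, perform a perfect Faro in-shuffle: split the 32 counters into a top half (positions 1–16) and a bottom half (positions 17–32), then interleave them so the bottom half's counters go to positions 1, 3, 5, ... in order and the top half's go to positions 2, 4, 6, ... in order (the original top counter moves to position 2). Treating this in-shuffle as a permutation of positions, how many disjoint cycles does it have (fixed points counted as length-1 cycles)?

4

Trace each unvisited position around until it returns:
(1 2 4 8 16 32 31 29 25 17) (3 6 12 24 15 30 27 21 9 18) (5 10 20 7 14 28 23 13 26 19) (11 22)
4 cycles in total.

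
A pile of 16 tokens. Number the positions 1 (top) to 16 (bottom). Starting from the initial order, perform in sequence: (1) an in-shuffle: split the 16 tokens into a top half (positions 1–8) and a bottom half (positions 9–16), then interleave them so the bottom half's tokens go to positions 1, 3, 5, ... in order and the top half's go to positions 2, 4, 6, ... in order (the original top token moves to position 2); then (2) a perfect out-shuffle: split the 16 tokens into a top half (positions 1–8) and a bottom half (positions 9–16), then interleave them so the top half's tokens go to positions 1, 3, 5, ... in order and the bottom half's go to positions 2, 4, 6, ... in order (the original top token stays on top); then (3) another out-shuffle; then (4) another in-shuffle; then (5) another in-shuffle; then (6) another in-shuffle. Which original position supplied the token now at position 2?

2

Undo the operations in reverse order, starting from position 2:
  undo op 6 (in-shuffle, from top half): 2 ← 1
  undo op 5 (in-shuffle, from bottom half): 1 ← 9
  undo op 4 (in-shuffle, from bottom half): 9 ← 13
  undo op 3 (out-shuffle, from top half): 13 ← 7
  undo op 2 (out-shuffle, from top half): 7 ← 4
  undo op 1 (in-shuffle, from top half): 4 ← 2
So the token at position 2 came from original position 2.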